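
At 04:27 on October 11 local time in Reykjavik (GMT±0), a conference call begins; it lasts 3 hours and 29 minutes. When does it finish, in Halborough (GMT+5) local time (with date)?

Reykjavik is at UTC+0, so start is already 04:27 UTC on Oct 11.
Add 3 hours 29 minutes duration → 07:56 UTC.
Halborough is UTC+5:00, so local end time = 07:56 + 5:00 = 12:56 on Oct 11.

12:56 on Oct 11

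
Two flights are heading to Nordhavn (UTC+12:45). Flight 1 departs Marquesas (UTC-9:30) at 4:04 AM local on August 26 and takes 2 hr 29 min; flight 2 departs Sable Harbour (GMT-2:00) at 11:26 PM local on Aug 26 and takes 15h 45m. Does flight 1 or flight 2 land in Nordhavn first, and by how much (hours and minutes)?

Flight 1 in UTC: 4:04 AM + 9:30 = 1:34 PM on Aug 26.
+2 hours and 29 minutes → arrive 4:03 PM UTC on Aug 26.
Flight 2 in UTC: 11:26 PM + 2:00 = 1:26 AM on Aug 27.
+15 hours and 45 minutes → arrive 5:11 PM UTC on Aug 27.
Flight 1 lands earlier by 25 hours 8 minutes.

the first, by 25 hours 8 minutes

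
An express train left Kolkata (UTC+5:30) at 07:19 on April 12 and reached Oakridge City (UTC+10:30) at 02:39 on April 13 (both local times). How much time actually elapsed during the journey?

14 hours 20 minutes

Departure in UTC: 07:19 − 5:30 = 01:49 on Apr 12.
Arrival in UTC: 02:39 − 10:30 = 16:09 on Apr 12.
Elapsed = 16:09 − 01:49 = 14 hours 20 minutes.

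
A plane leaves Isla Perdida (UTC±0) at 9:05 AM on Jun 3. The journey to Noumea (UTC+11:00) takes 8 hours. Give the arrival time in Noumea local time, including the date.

4:05 AM on Jun 4

Isla Perdida is at UTC+0, so departure is already 9:05 AM UTC on Jun 3.
Add 8 hours travel time → 5:05 PM UTC.
Noumea is UTC+11:00, so local arrival = 5:05 PM + 11:00 = 4:05 AM on Jun 4.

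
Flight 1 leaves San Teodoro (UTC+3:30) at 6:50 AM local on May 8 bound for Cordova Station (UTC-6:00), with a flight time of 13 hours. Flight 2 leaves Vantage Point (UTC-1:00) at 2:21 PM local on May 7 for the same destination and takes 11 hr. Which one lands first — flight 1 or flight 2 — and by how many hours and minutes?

the second, by 13 hours 59 minutes

Flight 1 in UTC: 6:50 AM − 3:30 = 3:20 AM on May 8.
+13 hours → arrive 4:20 PM UTC on May 8.
Flight 2 in UTC: 2:21 PM + 1:00 = 3:21 PM on May 7.
+11 hours → arrive 2:21 AM UTC on May 8.
Flight 2 lands earlier by 13 hours 59 minutes.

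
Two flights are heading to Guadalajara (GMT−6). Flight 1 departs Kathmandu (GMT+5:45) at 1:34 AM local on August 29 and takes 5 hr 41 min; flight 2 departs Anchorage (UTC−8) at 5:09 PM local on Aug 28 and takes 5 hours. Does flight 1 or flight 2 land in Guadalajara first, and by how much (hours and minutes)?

the first, by 4 hours 39 minutes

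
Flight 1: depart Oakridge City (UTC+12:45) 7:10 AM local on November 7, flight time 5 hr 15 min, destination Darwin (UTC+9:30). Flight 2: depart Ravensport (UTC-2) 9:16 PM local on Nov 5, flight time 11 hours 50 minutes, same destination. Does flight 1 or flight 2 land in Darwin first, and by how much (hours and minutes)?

the second, by 12 hours 34 minutes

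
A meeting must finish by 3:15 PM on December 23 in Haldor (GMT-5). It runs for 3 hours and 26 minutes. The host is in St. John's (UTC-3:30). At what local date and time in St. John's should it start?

Target end time in UTC: 3:15 PM + 5:00 = 8:15 PM on Dec 23.
Subtract 3 hours 26 minutes → start 4:49 PM UTC on Dec 23.
St. John's is UTC−3:30: 4:49 PM − 3:30 = 1:19 PM on Dec 23.

1:19 PM on Dec 23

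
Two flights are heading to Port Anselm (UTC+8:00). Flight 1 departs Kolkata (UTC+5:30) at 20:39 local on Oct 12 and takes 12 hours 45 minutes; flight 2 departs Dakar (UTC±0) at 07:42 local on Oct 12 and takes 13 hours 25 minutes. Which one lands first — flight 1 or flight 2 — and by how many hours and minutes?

the second, by 6 hours 47 minutes

Flight 1 in UTC: 20:39 − 5:30 = 15:09 on Oct 12.
+12 hours and 45 minutes → arrive 03:54 UTC on Oct 13.
Flight 2 departs at 07:42 UTC (Oct 12).
+13 hours and 25 minutes → arrive 21:07 UTC on Oct 12.
Flight 2 lands earlier by 6 hours 47 minutes.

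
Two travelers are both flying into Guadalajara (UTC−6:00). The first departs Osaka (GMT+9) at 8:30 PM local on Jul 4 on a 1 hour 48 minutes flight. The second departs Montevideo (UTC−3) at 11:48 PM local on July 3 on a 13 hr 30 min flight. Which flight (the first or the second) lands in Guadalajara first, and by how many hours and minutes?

the first, by 3 hours

Flight 1 in UTC: 8:30 PM − 9:00 = 11:30 AM on Jul 4.
+1 hour and 48 minutes → arrive 1:18 PM UTC on Jul 4.
Flight 2 in UTC: 11:48 PM + 3:00 = 2:48 AM on Jul 4.
+13 hours and 30 minutes → arrive 4:18 PM UTC on Jul 4.
Flight 1 lands earlier by 3 hours.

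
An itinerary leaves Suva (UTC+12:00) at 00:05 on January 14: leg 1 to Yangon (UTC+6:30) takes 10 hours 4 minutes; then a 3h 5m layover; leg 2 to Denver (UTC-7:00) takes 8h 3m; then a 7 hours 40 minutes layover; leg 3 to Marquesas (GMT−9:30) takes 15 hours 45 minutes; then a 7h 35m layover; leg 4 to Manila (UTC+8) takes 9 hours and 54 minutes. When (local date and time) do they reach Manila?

10:11 on January 16

Convert departure to UTC: 00:05 − 12:00 = 12:05 UTC on Jan 13.
Add 10 hours and 4 minutes leg 1 → 22:09 UTC.
Add 3 hours and 5 minutes layover in Yangon → 01:14 UTC (Jan 14).
Add 8 hours 3 minutes leg 2 → 09:17 UTC.
Add 7 hours and 40 minutes layover in Denver → 16:57 UTC.
Add 15 hours and 45 minutes leg 3 → 08:42 UTC (Jan 15).
Add 7 hours and 35 minutes layover in Marquesas → 16:17 UTC.
Add 9 hours and 54 minutes leg 4 → 02:11 UTC (Jan 16).
Manila is UTC+8:00, so local arrival = 02:11 + 8:00 = 10:11 on Jan 16.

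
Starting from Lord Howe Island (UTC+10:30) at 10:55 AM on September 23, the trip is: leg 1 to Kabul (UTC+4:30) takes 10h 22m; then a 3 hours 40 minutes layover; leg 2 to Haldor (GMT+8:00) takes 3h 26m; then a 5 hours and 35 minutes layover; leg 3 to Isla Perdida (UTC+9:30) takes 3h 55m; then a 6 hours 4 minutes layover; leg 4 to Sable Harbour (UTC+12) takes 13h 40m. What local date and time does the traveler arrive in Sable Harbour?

Convert departure to UTC: 10:55 AM − 10:30 = 12:25 AM UTC on Sep 23.
Add 10 hours and 22 minutes leg 1 → 10:47 AM UTC.
Add 3 hours and 40 minutes layover in Kabul → 2:27 PM UTC.
Add 3 hours and 26 minutes leg 2 → 5:53 PM UTC.
Add 5 hours and 35 minutes layover in Haldor → 11:28 PM UTC.
Add 3 hours and 55 minutes leg 3 → 3:23 AM UTC (Sep 24).
Add 6 hours and 4 minutes layover in Isla Perdida → 9:27 AM UTC.
Add 13 hours 40 minutes leg 4 → 11:07 PM UTC.
Sable Harbour is UTC+12:00, so local arrival = 11:07 PM + 12:00 = 11:07 AM on Sep 25.

11:07 AM on September 25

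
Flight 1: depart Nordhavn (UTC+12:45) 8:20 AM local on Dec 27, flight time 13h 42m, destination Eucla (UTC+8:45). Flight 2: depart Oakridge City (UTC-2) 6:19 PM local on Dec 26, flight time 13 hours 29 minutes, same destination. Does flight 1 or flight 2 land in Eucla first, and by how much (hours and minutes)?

Flight 1 in UTC: 8:20 AM − 12:45 = 7:35 PM on Dec 26.
+13 hours and 42 minutes → arrive 9:17 AM UTC on Dec 27.
Flight 2 in UTC: 6:19 PM + 2:00 = 8:19 PM on Dec 26.
+13 hours 29 minutes → arrive 9:48 AM UTC on Dec 27.
Flight 1 lands earlier by 31 minutes.

the first, by 31 minutes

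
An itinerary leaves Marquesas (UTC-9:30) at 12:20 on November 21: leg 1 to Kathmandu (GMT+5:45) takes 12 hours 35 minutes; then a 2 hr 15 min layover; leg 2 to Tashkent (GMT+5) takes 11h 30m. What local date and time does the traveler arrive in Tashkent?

Convert departure to UTC: 12:20 + 9:30 = 21:50 UTC on Nov 21.
Add 12 hours and 35 minutes leg 1 → 10:25 UTC (Nov 22).
Add 2 hours 15 minutes layover in Kathmandu → 12:40 UTC.
Add 11 hours and 30 minutes leg 2 → 00:10 UTC (Nov 23).
Tashkent is UTC+5:00, so local arrival = 00:10 + 5:00 = 05:10 on Nov 23.

05:10 on November 23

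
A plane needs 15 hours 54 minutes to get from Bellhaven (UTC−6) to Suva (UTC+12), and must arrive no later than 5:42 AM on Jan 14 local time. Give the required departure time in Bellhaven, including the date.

Target arrival in UTC: 5:42 AM − 12:00 = 5:42 PM on Jan 13.
Subtract 15 hours 54 minutes → departure 1:48 AM UTC on Jan 13.
Bellhaven is UTC−6:00: 1:48 AM − 6:00 = 7:48 PM on Jan 12.

7:48 PM on January 12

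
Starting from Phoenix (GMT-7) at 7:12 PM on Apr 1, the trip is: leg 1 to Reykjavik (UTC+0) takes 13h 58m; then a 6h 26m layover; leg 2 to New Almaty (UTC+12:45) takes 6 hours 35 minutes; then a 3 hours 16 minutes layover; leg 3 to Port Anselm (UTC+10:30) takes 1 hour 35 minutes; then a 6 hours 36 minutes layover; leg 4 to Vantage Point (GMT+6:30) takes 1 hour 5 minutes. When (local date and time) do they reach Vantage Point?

12:13 AM on Apr 4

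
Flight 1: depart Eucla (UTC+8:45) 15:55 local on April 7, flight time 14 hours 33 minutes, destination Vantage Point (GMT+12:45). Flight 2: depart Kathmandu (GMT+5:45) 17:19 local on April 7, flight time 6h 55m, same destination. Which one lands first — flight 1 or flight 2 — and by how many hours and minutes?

the second, by 3 hours 14 minutes

Flight 1 in UTC: 15:55 − 8:45 = 07:10 on Apr 7.
+14 hours 33 minutes → arrive 21:43 UTC on Apr 7.
Flight 2 in UTC: 17:19 − 5:45 = 11:34 on Apr 7.
+6 hours and 55 minutes → arrive 18:29 UTC on Apr 7.
Flight 2 lands earlier by 3 hours 14 minutes.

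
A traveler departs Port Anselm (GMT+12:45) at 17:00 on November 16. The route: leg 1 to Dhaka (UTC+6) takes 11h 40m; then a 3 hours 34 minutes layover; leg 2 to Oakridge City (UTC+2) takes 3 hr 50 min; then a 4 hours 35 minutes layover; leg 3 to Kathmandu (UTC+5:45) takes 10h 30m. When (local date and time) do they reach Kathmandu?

20:09 on November 17

Convert departure to UTC: 17:00 − 12:45 = 04:15 UTC on Nov 16.
Add 11 hours and 40 minutes leg 1 → 15:55 UTC.
Add 3 hours 34 minutes layover in Dhaka → 19:29 UTC.
Add 3 hours and 50 minutes leg 2 → 23:19 UTC.
Add 4 hours and 35 minutes layover in Oakridge City → 03:54 UTC (Nov 17).
Add 10 hours and 30 minutes leg 3 → 14:24 UTC.
Kathmandu is UTC+5:45, so local arrival = 14:24 + 5:45 = 20:09 on Nov 17.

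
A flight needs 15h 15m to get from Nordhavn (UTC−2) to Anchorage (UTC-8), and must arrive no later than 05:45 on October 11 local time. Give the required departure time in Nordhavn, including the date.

20:30 on October 10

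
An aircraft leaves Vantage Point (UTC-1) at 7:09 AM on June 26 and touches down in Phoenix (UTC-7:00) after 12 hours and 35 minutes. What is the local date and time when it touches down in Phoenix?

Phoenix is 6:00 behind Vantage Point.
After 12 hours 35 minutes it is 7:44 PM in Vantage Point.
Shift by the zone difference: 7:44 PM − 6:00 = 1:44 PM on Jun 26 in Phoenix.

1:44 PM on June 26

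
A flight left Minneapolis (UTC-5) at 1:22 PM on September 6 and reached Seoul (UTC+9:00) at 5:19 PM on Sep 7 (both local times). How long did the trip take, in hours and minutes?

Departure in UTC: 1:22 PM + 5:00 = 6:22 PM on Sep 6.
Arrival in UTC: 5:19 PM − 9:00 = 8:19 AM on Sep 7.
Elapsed = 8:19 AM − 6:22 PM (+1 day) = 13 hours 57 minutes.

13 hours 57 minutes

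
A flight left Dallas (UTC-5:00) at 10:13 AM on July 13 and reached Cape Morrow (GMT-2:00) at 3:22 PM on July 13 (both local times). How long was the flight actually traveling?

2 hours 9 minutes

Departure in UTC: 10:13 AM + 5:00 = 3:13 PM on Jul 13.
Arrival in UTC: 3:22 PM + 2:00 = 5:22 PM on Jul 13.
Elapsed = 5:22 PM − 3:13 PM = 2 hours 9 minutes.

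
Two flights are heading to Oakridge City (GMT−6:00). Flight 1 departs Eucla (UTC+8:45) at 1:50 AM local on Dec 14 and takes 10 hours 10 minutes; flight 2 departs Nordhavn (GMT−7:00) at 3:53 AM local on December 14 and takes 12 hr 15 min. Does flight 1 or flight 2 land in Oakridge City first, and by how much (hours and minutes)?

the first, by 19 hours 53 minutes

Flight 1 in UTC: 1:50 AM − 8:45 = 5:05 PM on Dec 13.
+10 hours and 10 minutes → arrive 3:15 AM UTC on Dec 14.
Flight 2 in UTC: 3:53 AM + 7:00 = 10:53 AM on Dec 14.
+12 hours and 15 minutes → arrive 11:08 PM UTC on Dec 14.
Flight 1 lands earlier by 19 hours 53 minutes.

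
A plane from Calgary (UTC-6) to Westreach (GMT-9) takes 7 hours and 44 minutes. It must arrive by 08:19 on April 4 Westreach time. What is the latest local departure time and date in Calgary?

Target arrival in UTC: 08:19 + 9:00 = 17:19 on Apr 4.
Subtract 7 hours 44 minutes → departure 09:35 UTC on Apr 4.
Calgary is UTC−6:00: 09:35 − 6:00 = 03:35 on Apr 4.

03:35 on April 4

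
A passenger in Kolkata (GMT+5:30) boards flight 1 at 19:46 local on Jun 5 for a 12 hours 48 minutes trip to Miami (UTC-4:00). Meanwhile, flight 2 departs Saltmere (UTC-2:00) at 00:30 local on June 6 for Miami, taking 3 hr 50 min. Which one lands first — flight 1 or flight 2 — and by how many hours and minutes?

the first, by 3 hours 16 minutes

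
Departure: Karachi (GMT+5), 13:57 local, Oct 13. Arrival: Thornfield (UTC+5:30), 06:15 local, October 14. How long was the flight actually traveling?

Departure in UTC: 13:57 − 5:00 = 08:57 on Oct 13.
Arrival in UTC: 06:15 − 5:30 = 00:45 on Oct 14.
Elapsed = 00:45 − 08:57 (+1 day) = 15 hours 48 minutes.

15 hours 48 minutes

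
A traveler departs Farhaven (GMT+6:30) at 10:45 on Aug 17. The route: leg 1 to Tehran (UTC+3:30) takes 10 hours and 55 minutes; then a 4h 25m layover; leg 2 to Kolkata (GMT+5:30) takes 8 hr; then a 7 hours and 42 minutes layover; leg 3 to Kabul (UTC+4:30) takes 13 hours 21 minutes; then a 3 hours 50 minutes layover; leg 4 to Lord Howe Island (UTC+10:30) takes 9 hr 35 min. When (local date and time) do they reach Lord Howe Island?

Convert departure to UTC: 10:45 − 6:30 = 04:15 UTC on Aug 17.
Add 10 hours and 55 minutes leg 1 → 15:10 UTC.
Add 4 hours 25 minutes layover in Tehran → 19:35 UTC.
Add 8 hours leg 2 → 03:35 UTC (Aug 18).
Add 7 hours 42 minutes layover in Kolkata → 11:17 UTC.
Add 13 hours and 21 minutes leg 3 → 00:38 UTC (Aug 19).
Add 3 hours 50 minutes layover in Kabul → 04:28 UTC.
Add 9 hours and 35 minutes leg 4 → 14:03 UTC.
Lord Howe Island is UTC+10:30, so local arrival = 14:03 + 10:30 = 00:33 on Aug 20.

00:33 on August 20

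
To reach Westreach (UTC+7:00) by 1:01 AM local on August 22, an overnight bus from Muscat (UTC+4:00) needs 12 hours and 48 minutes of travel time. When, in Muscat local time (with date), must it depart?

9:13 AM on Aug 21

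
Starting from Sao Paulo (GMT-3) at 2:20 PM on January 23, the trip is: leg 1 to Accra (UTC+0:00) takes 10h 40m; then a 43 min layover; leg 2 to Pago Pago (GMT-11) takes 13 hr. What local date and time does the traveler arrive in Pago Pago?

Convert departure to UTC: 2:20 PM + 3:00 = 5:20 PM UTC on Jan 23.
Add 10 hours and 40 minutes leg 1 → 4:00 AM UTC (Jan 24).
Add 43 minutes layover in Accra → 4:43 AM UTC.
Add 13 hours leg 2 → 5:43 PM UTC.
Pago Pago is UTC−11:00, so local arrival = 5:43 PM − 11:00 = 6:43 AM on Jan 24.

6:43 AM on January 24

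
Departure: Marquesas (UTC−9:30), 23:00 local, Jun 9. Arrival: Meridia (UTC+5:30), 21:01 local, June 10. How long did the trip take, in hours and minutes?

Meridia is 15:00 ahead of Marquesas.
Clock-face elapsed time (ignoring zones) is 22 hours 1 minute.
Actual elapsed = 22 hours 1 minute − 15:00 = 7 hours 1 minute.

7 hours 1 minute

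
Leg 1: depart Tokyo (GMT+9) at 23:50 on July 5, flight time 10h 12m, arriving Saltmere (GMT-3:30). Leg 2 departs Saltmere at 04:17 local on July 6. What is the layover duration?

Convert departure to UTC: 23:50 − 9:00 = 14:50 UTC on Jul 5.
Add 10 hours and 12 minutes flight time → 01:02 UTC (Jul 6).
Saltmere is UTC−3:30, so local arrival = 01:02 − 3:30 = 21:32 on Jul 5.
Layover = 04:17 − 21:32 (+1 day) = 6 hours 45 minutes.

6 hours 45 minutes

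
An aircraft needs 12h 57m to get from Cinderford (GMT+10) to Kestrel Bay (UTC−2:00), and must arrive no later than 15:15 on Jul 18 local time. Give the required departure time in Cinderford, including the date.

Target arrival in UTC: 15:15 + 2:00 = 17:15 on Jul 18.
Subtract 12 hours 57 minutes → departure 04:18 UTC on Jul 18.
Cinderford is UTC+10:00: 04:18 + 10:00 = 14:18 on Jul 18.

14:18 on July 18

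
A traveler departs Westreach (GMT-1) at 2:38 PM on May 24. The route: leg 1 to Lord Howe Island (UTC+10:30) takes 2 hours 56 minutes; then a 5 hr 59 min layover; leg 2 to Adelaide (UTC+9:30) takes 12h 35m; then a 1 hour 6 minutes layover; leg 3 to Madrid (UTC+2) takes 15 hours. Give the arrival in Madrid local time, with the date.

Convert departure to UTC: 2:38 PM + 1:00 = 3:38 PM UTC on May 24.
Add 2 hours 56 minutes leg 1 → 6:34 PM UTC.
Add 5 hours 59 minutes layover in Lord Howe Island → 12:33 AM UTC (May 25).
Add 12 hours and 35 minutes leg 2 → 1:08 PM UTC.
Add 1 hour 6 minutes layover in Adelaide → 2:14 PM UTC.
Add 15 hours leg 3 → 5:14 AM UTC (May 26).
Madrid is UTC+2:00, so local arrival = 5:14 AM + 2:00 = 7:14 AM on May 26.

7:14 AM on May 26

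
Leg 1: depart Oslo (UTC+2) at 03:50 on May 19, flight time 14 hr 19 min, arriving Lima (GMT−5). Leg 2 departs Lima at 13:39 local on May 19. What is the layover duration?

Convert departure to UTC: 03:50 − 2:00 = 01:50 UTC on May 19.
Add 14 hours 19 minutes flight time → 16:09 UTC.
Lima is UTC−5:00, so local arrival = 16:09 − 5:00 = 11:09 on May 19.
Layover = 13:39 − 11:09 = 2 hours 30 minutes.

2 hours 30 minutes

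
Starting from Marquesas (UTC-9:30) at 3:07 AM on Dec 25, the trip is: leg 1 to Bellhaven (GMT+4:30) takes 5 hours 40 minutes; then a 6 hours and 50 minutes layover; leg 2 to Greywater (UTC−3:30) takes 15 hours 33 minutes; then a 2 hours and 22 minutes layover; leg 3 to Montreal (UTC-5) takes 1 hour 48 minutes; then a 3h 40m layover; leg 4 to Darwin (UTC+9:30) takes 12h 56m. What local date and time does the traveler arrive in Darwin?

Convert departure to UTC: 3:07 AM + 9:30 = 12:37 PM UTC on Dec 25.
Add 5 hours and 40 minutes leg 1 → 6:17 PM UTC.
Add 6 hours 50 minutes layover in Bellhaven → 1:07 AM UTC (Dec 26).
Add 15 hours and 33 minutes leg 2 → 4:40 PM UTC.
Add 2 hours 22 minutes layover in Greywater → 7:02 PM UTC.
Add 1 hour 48 minutes leg 3 → 8:50 PM UTC.
Add 3 hours 40 minutes layover in Montreal → 12:30 AM UTC (Dec 27).
Add 12 hours 56 minutes leg 4 → 1:26 PM UTC.
Darwin is UTC+9:30, so local arrival = 1:26 PM + 9:30 = 10:56 PM on Dec 27.

10:56 PM on December 27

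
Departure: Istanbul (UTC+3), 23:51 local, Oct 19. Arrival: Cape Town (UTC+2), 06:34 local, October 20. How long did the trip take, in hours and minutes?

Departure in UTC: 23:51 − 3:00 = 20:51 on Oct 19.
Arrival in UTC: 06:34 − 2:00 = 04:34 on Oct 20.
Elapsed = 04:34 − 20:51 (+1 day) = 7 hours 43 minutes.

7 hours 43 minutes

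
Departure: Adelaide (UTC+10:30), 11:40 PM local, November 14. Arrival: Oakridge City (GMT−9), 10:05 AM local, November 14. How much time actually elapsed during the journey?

Departure in UTC: 11:40 PM − 10:30 = 1:10 PM on Nov 14.
Arrival in UTC: 10:05 AM + 9:00 = 7:05 PM on Nov 14.
Elapsed = 7:05 PM − 1:10 PM = 5 hours 55 minutes.

5 hours 55 minutes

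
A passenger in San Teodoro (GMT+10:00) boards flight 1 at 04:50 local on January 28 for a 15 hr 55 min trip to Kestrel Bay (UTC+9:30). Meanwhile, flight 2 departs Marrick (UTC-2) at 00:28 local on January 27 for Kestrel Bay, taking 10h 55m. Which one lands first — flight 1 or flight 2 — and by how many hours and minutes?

the second, by 21 hours 22 minutes

Flight 1 in UTC: 04:50 − 10:00 = 18:50 on Jan 27.
+15 hours 55 minutes → arrive 10:45 UTC on Jan 28.
Flight 2 in UTC: 00:28 + 2:00 = 02:28 on Jan 27.
+10 hours and 55 minutes → arrive 13:23 UTC on Jan 27.
Flight 2 lands earlier by 21 hours 22 minutes.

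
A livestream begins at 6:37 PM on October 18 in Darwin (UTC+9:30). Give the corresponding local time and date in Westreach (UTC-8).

1:07 AM on October 18

In UTC: 6:37 PM − 9:30 = 9:07 AM on Oct 18.
Westreach is UTC−8:00: 9:07 AM − 8:00 = 1:07 AM on Oct 18.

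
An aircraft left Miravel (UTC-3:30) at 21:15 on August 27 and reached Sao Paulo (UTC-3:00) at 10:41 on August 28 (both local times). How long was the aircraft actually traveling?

Departure in UTC: 21:15 + 3:30 = 00:45 on Aug 28.
Arrival in UTC: 10:41 + 3:00 = 13:41 on Aug 28.
Elapsed = 13:41 − 00:45 = 12 hours 56 minutes.

12 hours 56 minutes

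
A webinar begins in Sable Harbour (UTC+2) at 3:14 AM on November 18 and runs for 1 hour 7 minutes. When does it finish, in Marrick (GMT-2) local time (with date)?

12:21 AM on November 18

Convert start to UTC: 3:14 AM − 2:00 = 1:14 AM UTC on Nov 18.
Add 1 hour and 7 minutes duration → 2:21 AM UTC.
Marrick is UTC−2:00, so local end time = 2:21 AM − 2:00 = 12:21 AM on Nov 18.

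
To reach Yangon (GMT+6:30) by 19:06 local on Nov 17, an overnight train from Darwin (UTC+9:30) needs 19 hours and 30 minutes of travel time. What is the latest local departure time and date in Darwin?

Target arrival in UTC: 19:06 − 6:30 = 12:36 on Nov 17.
Subtract 19 hours 30 minutes → departure 17:06 UTC on Nov 16.
Darwin is UTC+9:30: 17:06 + 9:30 = 02:36 on Nov 17.

02:36 on Nov 17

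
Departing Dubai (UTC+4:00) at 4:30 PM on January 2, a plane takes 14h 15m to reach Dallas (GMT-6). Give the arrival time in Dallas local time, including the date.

8:45 PM on January 2

Convert departure to UTC: 4:30 PM − 4:00 = 12:30 PM UTC on Jan 2.
Add 14 hours 15 minutes travel time → 2:45 AM UTC (Jan 3).
Dallas is UTC−6:00, so local arrival = 2:45 AM − 6:00 = 8:45 PM on Jan 2.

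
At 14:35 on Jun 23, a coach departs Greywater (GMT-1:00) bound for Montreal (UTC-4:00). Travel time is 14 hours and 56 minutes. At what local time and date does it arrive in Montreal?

Montreal is 3:00 behind Greywater.
After 14 hours 56 minutes it is 05:31 (Jun 24) in Greywater.
Shift by the zone difference: 05:31 − 3:00 = 02:31 on Jun 24 in Montreal.

02:31 on June 24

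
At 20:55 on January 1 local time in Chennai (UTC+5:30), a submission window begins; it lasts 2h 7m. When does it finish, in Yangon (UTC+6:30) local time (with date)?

00:02 on January 2

Convert start to UTC: 20:55 − 5:30 = 15:25 UTC on Jan 1.
Add 2 hours 7 minutes duration → 17:32 UTC.
Yangon is UTC+6:30, so local end time = 17:32 + 6:30 = 00:02 on Jan 2.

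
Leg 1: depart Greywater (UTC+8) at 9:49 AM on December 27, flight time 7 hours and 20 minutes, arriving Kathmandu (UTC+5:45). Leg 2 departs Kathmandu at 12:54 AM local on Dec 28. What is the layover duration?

10 hours

Convert departure to UTC: 9:49 AM − 8:00 = 1:49 AM UTC on Dec 27.
Add 7 hours and 20 minutes flight time → 9:09 AM UTC.
Kathmandu is UTC+5:45, so local arrival = 9:09 AM + 5:45 = 2:54 PM on Dec 27.
Layover = 12:54 AM − 2:54 PM (+1 day) = 10 hours.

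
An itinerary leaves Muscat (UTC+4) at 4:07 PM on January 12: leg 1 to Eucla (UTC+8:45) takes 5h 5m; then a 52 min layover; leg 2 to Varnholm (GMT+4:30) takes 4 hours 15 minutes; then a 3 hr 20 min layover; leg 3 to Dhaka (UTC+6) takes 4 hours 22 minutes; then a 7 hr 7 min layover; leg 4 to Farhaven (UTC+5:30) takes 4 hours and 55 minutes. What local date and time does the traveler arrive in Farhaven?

11:33 PM on January 13

Convert departure to UTC: 4:07 PM − 4:00 = 12:07 PM UTC on Jan 12.
Add 5 hours and 5 minutes leg 1 → 5:12 PM UTC.
Add 52 minutes layover in Eucla → 6:04 PM UTC.
Add 4 hours 15 minutes leg 2 → 10:19 PM UTC.
Add 3 hours and 20 minutes layover in Varnholm → 1:39 AM UTC (Jan 13).
Add 4 hours and 22 minutes leg 3 → 6:01 AM UTC.
Add 7 hours and 7 minutes layover in Dhaka → 1:08 PM UTC.
Add 4 hours and 55 minutes leg 4 → 6:03 PM UTC.
Farhaven is UTC+5:30, so local arrival = 6:03 PM + 5:30 = 11:33 PM on Jan 13.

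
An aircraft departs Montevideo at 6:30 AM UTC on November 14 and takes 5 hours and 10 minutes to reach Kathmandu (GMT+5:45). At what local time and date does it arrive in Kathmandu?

5:25 PM on Nov 14

Departure is given in UTC: 6:30 AM on Nov 14.
Add 5 hours 10 minutes → 11:40 AM UTC.
Kathmandu is UTC+5:45: 11:40 AM + 5:45 = 5:25 PM on Nov 14.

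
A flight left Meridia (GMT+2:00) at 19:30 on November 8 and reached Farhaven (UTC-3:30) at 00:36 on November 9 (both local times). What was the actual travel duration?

Departure in UTC: 19:30 − 2:00 = 17:30 on Nov 8.
Arrival in UTC: 00:36 + 3:30 = 04:06 on Nov 9.
Elapsed = 04:06 − 17:30 (+1 day) = 10 hours 36 minutes.

10 hours 36 minutes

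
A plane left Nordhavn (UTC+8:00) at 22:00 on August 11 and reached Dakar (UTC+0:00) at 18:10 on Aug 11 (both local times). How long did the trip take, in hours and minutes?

Departure in UTC: 22:00 − 8:00 = 14:00 on Aug 11.
Arrival is already UTC: 18:10 on Aug 11.
Elapsed = 18:10 − 14:00 = 4 hours 10 minutes.

4 hours 10 minutes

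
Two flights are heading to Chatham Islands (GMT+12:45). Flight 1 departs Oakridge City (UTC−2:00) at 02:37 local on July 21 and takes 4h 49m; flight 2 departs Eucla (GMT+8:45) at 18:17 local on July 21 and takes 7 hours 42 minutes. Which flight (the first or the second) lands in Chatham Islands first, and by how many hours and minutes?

Flight 1 in UTC: 02:37 + 2:00 = 04:37 on Jul 21.
+4 hours 49 minutes → arrive 09:26 UTC on Jul 21.
Flight 2 in UTC: 18:17 − 8:45 = 09:32 on Jul 21.
+7 hours 42 minutes → arrive 17:14 UTC on Jul 21.
Flight 1 lands earlier by 7 hours 48 minutes.

the first, by 7 hours 48 minutes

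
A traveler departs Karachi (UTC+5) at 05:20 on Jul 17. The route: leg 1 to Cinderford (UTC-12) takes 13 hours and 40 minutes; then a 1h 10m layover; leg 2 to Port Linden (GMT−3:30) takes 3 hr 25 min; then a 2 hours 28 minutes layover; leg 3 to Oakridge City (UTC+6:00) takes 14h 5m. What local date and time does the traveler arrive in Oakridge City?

17:08 on July 18

Convert departure to UTC: 05:20 − 5:00 = 00:20 UTC on Jul 17.
Add 13 hours and 40 minutes leg 1 → 14:00 UTC.
Add 1 hour 10 minutes layover in Cinderford → 15:10 UTC.
Add 3 hours and 25 minutes leg 2 → 18:35 UTC.
Add 2 hours and 28 minutes layover in Port Linden → 21:03 UTC.
Add 14 hours and 5 minutes leg 3 → 11:08 UTC (Jul 18).
Oakridge City is UTC+6:00, so local arrival = 11:08 + 6:00 = 17:08 on Jul 18.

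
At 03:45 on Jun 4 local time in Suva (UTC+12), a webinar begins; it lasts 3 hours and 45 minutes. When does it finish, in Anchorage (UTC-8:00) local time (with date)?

11:30 on June 3

Convert start to UTC: 03:45 − 12:00 = 15:45 UTC on Jun 3.
Add 3 hours 45 minutes duration → 19:30 UTC.
Anchorage is UTC−8:00, so local end time = 19:30 − 8:00 = 11:30 on Jun 3.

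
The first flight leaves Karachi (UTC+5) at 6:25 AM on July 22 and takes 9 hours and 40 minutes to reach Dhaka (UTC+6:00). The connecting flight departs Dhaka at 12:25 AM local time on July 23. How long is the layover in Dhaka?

7 hours 20 minutes

Convert departure to UTC: 6:25 AM − 5:00 = 1:25 AM UTC on Jul 22.
Add 9 hours and 40 minutes flight time → 11:05 AM UTC.
Dhaka is UTC+6:00, so local arrival = 11:05 AM + 6:00 = 5:05 PM on Jul 22.
Layover = 12:25 AM − 5:05 PM (+1 day) = 7 hours 20 minutes.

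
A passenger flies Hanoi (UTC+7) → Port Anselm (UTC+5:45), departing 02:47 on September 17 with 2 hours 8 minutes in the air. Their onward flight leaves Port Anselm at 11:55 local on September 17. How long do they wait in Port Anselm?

8 hours 15 minutes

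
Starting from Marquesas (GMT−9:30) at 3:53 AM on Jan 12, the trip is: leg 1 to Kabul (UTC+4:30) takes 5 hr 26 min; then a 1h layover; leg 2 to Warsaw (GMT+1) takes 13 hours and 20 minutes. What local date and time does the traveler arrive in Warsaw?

Convert departure to UTC: 3:53 AM + 9:30 = 1:23 PM UTC on Jan 12.
Add 5 hours 26 minutes leg 1 → 6:49 PM UTC.
Add 1 hour layover in Kabul → 7:49 PM UTC.
Add 13 hours 20 minutes leg 2 → 9:09 AM UTC (Jan 13).
Warsaw is UTC+1:00, so local arrival = 9:09 AM + 1:00 = 10:09 AM on Jan 13.

10:09 AM on January 13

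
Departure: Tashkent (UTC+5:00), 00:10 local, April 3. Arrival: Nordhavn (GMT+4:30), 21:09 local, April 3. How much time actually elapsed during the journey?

Departure in UTC: 00:10 − 5:00 = 19:10 on Apr 2.
Arrival in UTC: 21:09 − 4:30 = 16:39 on Apr 3.
Elapsed = 16:39 − 19:10 (+1 day) = 21 hours 29 minutes.

21 hours 29 minutes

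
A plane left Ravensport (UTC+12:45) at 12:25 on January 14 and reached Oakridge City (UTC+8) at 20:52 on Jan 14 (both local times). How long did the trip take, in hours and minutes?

13 hours 12 minutes

Departure in UTC: 12:25 − 12:45 = 23:40 on Jan 13.
Arrival in UTC: 20:52 − 8:00 = 12:52 on Jan 14.
Elapsed = 12:52 − 23:40 (+1 day) = 13 hours 12 minutes.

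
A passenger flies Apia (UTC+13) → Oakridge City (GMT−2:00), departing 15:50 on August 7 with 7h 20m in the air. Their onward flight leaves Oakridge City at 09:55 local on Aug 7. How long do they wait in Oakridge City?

1 hour 45 minutes

Convert departure to UTC: 15:50 − 13:00 = 02:50 UTC on Aug 7.
Add 7 hours 20 minutes flight time → 10:10 UTC.
Oakridge City is UTC−2:00, so local arrival = 10:10 − 2:00 = 08:10 on Aug 7.
Layover = 09:55 − 08:10 = 1 hour 45 minutes.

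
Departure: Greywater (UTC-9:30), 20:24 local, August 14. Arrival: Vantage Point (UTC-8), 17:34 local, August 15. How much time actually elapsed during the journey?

Departure in UTC: 20:24 + 9:30 = 05:54 on Aug 15.
Arrival in UTC: 17:34 + 8:00 = 01:34 on Aug 16.
Elapsed = 01:34 − 05:54 (+1 day) = 19 hours 40 minutes.

19 hours 40 minutes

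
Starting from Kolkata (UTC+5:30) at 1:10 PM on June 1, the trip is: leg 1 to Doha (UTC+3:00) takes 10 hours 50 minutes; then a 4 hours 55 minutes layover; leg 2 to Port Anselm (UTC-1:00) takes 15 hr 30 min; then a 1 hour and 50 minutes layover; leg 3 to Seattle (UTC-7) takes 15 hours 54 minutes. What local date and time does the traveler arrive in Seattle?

Convert departure to UTC: 1:10 PM − 5:30 = 7:40 AM UTC on Jun 1.
Add 10 hours 50 minutes leg 1 → 6:30 PM UTC.
Add 4 hours 55 minutes layover in Doha → 11:25 PM UTC.
Add 15 hours 30 minutes leg 2 → 2:55 PM UTC (Jun 2).
Add 1 hour and 50 minutes layover in Port Anselm → 4:45 PM UTC.
Add 15 hours 54 minutes leg 3 → 8:39 AM UTC (Jun 3).
Seattle is UTC−7:00, so local arrival = 8:39 AM − 7:00 = 1:39 AM on Jun 3.

1:39 AM on Jun 3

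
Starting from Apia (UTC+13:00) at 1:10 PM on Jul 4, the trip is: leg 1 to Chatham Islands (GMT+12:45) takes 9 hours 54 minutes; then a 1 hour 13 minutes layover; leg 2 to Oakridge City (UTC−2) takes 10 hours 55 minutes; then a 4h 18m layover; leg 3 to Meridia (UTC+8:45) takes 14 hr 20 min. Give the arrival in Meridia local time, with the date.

1:35 AM on July 6

Convert departure to UTC: 1:10 PM − 13:00 = 12:10 AM UTC on Jul 4.
Add 9 hours and 54 minutes leg 1 → 10:04 AM UTC.
Add 1 hour and 13 minutes layover in Chatham Islands → 11:17 AM UTC.
Add 10 hours and 55 minutes leg 2 → 10:12 PM UTC.
Add 4 hours 18 minutes layover in Oakridge City → 2:30 AM UTC (Jul 5).
Add 14 hours and 20 minutes leg 3 → 4:50 PM UTC.
Meridia is UTC+8:45, so local arrival = 4:50 PM + 8:45 = 1:35 AM on Jul 6.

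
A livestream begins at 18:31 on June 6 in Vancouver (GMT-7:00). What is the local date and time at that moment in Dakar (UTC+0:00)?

Dakar is 7:00 ahead of Vancouver.
Shift by the zone difference: 18:31 + 7:00 = 01:31 on Jun 7 in Dakar.

01:31 on June 7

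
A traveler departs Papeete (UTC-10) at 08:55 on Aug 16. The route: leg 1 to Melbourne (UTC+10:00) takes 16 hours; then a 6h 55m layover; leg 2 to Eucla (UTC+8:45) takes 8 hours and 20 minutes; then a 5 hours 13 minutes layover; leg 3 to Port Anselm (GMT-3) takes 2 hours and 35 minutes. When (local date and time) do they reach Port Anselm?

06:58 on August 18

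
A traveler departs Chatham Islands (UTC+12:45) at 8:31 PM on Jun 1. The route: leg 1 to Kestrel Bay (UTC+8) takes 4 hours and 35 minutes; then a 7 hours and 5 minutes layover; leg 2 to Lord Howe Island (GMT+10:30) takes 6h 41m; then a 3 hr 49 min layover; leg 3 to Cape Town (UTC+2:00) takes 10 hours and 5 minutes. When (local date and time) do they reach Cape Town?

Convert departure to UTC: 8:31 PM − 12:45 = 7:46 AM UTC on Jun 1.
Add 4 hours and 35 minutes leg 1 → 12:21 PM UTC.
Add 7 hours and 5 minutes layover in Kestrel Bay → 7:26 PM UTC.
Add 6 hours and 41 minutes leg 2 → 2:07 AM UTC (Jun 2).
Add 3 hours 49 minutes layover in Lord Howe Island → 5:56 AM UTC.
Add 10 hours 5 minutes leg 3 → 4:01 PM UTC.
Cape Town is UTC+2:00, so local arrival = 4:01 PM + 2:00 = 6:01 PM on Jun 2.

6:01 PM on Jun 2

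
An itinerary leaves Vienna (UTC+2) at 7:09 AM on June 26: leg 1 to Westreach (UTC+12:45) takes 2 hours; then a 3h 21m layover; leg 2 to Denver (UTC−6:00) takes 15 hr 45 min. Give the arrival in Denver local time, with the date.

Convert departure to UTC: 7:09 AM − 2:00 = 5:09 AM UTC on Jun 26.
Add 2 hours leg 1 → 7:09 AM UTC.
Add 3 hours 21 minutes layover in Westreach → 10:30 AM UTC.
Add 15 hours and 45 minutes leg 2 → 2:15 AM UTC (Jun 27).
Denver is UTC−6:00, so local arrival = 2:15 AM − 6:00 = 8:15 PM on Jun 26.

8:15 PM on Jun 26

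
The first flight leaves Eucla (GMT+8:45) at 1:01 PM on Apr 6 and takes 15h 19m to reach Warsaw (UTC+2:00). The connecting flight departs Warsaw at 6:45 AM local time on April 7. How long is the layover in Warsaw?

Convert departure to UTC: 1:01 PM − 8:45 = 4:16 AM UTC on Apr 6.
Add 15 hours and 19 minutes flight time → 7:35 PM UTC.
Warsaw is UTC+2:00, so local arrival = 7:35 PM + 2:00 = 9:35 PM on Apr 6.
Layover = 6:45 AM − 9:35 PM (+1 day) = 9 hours 10 minutes.

9 hours 10 minutes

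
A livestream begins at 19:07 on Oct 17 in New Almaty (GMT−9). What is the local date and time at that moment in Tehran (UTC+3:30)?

In UTC: 19:07 + 9:00 = 04:07 on Oct 18.
Tehran is UTC+3:30: 04:07 + 3:30 = 07:37 on Oct 18.

07:37 on Oct 18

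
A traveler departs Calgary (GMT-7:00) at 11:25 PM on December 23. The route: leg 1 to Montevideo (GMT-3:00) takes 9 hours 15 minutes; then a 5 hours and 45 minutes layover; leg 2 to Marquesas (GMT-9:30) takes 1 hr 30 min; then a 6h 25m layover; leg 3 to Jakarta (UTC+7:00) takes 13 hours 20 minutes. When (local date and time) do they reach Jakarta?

1:40 AM on Dec 26

Convert departure to UTC: 11:25 PM + 7:00 = 6:25 AM UTC on Dec 24.
Add 9 hours 15 minutes leg 1 → 3:40 PM UTC.
Add 5 hours 45 minutes layover in Montevideo → 9:25 PM UTC.
Add 1 hour 30 minutes leg 2 → 10:55 PM UTC.
Add 6 hours 25 minutes layover in Marquesas → 5:20 AM UTC (Dec 25).
Add 13 hours 20 minutes leg 3 → 6:40 PM UTC.
Jakarta is UTC+7:00, so local arrival = 6:40 PM + 7:00 = 1:40 AM on Dec 26.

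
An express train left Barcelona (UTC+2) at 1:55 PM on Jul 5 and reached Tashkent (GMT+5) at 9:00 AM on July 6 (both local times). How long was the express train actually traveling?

Departure in UTC: 1:55 PM − 2:00 = 11:55 AM on Jul 5.
Arrival in UTC: 9:00 AM − 5:00 = 4:00 AM on Jul 6.
Elapsed = 4:00 AM − 11:55 AM (+1 day) = 16 hours 5 minutes.

16 hours 5 minutes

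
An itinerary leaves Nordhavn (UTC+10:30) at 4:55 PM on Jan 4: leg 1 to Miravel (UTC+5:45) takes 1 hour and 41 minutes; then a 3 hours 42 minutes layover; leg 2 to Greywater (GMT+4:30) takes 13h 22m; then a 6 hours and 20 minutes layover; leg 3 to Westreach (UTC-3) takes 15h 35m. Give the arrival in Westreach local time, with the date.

Convert departure to UTC: 4:55 PM − 10:30 = 6:25 AM UTC on Jan 4.
Add 1 hour 41 minutes leg 1 → 8:06 AM UTC.
Add 3 hours and 42 minutes layover in Miravel → 11:48 AM UTC.
Add 13 hours and 22 minutes leg 2 → 1:10 AM UTC (Jan 5).
Add 6 hours 20 minutes layover in Greywater → 7:30 AM UTC.
Add 15 hours and 35 minutes leg 3 → 11:05 PM UTC.
Westreach is UTC−3:00, so local arrival = 11:05 PM − 3:00 = 8:05 PM on Jan 5.

8:05 PM on Jan 5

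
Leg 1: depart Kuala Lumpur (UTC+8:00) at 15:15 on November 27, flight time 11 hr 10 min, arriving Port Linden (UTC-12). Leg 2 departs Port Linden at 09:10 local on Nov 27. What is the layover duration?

2 hours 45 minutes

Convert departure to UTC: 15:15 − 8:00 = 07:15 UTC on Nov 27.
Add 11 hours 10 minutes flight time → 18:25 UTC.
Port Linden is UTC−12:00, so local arrival = 18:25 − 12:00 = 06:25 on Nov 27.
Layover = 09:10 − 06:25 = 2 hours 45 minutes.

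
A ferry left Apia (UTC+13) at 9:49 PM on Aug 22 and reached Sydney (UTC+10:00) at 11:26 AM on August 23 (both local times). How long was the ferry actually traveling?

Departure in UTC: 9:49 PM − 13:00 = 8:49 AM on Aug 22.
Arrival in UTC: 11:26 AM − 10:00 = 1:26 AM on Aug 23.
Elapsed = 1:26 AM − 8:49 AM (+1 day) = 16 hours 37 minutes.

16 hours 37 minutes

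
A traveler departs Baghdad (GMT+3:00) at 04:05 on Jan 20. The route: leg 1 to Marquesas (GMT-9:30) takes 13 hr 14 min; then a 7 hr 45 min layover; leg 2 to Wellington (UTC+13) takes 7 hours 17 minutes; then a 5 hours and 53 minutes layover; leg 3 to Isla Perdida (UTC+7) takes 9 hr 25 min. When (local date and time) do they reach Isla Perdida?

Convert departure to UTC: 04:05 − 3:00 = 01:05 UTC on Jan 20.
Add 13 hours and 14 minutes leg 1 → 14:19 UTC.
Add 7 hours and 45 minutes layover in Marquesas → 22:04 UTC.
Add 7 hours 17 minutes leg 2 → 05:21 UTC (Jan 21).
Add 5 hours 53 minutes layover in Wellington → 11:14 UTC.
Add 9 hours 25 minutes leg 3 → 20:39 UTC.
Isla Perdida is UTC+7:00, so local arrival = 20:39 + 7:00 = 03:39 on Jan 22.

03:39 on January 22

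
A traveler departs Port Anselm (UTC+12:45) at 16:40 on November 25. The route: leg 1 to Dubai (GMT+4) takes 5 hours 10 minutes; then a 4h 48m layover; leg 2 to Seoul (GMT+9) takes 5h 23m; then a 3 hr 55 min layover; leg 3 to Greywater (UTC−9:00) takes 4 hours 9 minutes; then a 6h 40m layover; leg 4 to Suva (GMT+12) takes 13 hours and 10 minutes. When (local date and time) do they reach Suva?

Convert departure to UTC: 16:40 − 12:45 = 03:55 UTC on Nov 25.
Add 5 hours 10 minutes leg 1 → 09:05 UTC.
Add 4 hours 48 minutes layover in Dubai → 13:53 UTC.
Add 5 hours and 23 minutes leg 2 → 19:16 UTC.
Add 3 hours 55 minutes layover in Seoul → 23:11 UTC.
Add 4 hours 9 minutes leg 3 → 03:20 UTC (Nov 26).
Add 6 hours and 40 minutes layover in Greywater → 10:00 UTC.
Add 13 hours 10 minutes leg 4 → 23:10 UTC.
Suva is UTC+12:00, so local arrival = 23:10 + 12:00 = 11:10 on Nov 27.

11:10 on Nov 27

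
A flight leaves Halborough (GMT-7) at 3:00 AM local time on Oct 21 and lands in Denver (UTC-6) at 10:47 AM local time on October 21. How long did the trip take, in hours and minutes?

Departure in UTC: 3:00 AM + 7:00 = 10:00 AM on Oct 21.
Arrival in UTC: 10:47 AM + 6:00 = 4:47 PM on Oct 21.
Elapsed = 4:47 PM − 10:00 AM = 6 hours 47 minutes.

6 hours 47 minutes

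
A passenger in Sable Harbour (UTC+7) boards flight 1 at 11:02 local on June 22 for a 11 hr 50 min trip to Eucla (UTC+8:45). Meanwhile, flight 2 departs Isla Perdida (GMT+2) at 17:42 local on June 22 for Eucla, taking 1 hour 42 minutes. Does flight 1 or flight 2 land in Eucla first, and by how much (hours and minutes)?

Flight 1 in UTC: 11:02 − 7:00 = 04:02 on Jun 22.
+11 hours and 50 minutes → arrive 15:52 UTC on Jun 22.
Flight 2 in UTC: 17:42 − 2:00 = 15:42 on Jun 22.
+1 hour and 42 minutes → arrive 17:24 UTC on Jun 22.
Flight 1 lands earlier by 1 hour 32 minutes.

the first, by 1 hour 32 minutes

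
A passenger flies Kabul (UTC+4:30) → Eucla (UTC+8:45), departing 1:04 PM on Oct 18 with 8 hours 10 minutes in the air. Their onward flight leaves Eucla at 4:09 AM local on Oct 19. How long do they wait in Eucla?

Convert departure to UTC: 1:04 PM − 4:30 = 8:34 AM UTC on Oct 18.
Add 8 hours 10 minutes flight time → 4:44 PM UTC.
Eucla is UTC+8:45, so local arrival = 4:44 PM + 8:45 = 1:29 AM on Oct 19.
Layover = 4:09 AM − 1:29 AM = 2 hours 40 minutes.

2 hours 40 minutes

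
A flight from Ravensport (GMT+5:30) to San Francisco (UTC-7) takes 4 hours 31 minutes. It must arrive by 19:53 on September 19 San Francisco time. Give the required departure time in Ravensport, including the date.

03:52 on September 20

Target arrival in UTC: 19:53 + 7:00 = 02:53 on Sep 20.
Subtract 4 hours and 31 minutes → departure 22:22 UTC on Sep 19.
Ravensport is UTC+5:30: 22:22 + 5:30 = 03:52 on Sep 20.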